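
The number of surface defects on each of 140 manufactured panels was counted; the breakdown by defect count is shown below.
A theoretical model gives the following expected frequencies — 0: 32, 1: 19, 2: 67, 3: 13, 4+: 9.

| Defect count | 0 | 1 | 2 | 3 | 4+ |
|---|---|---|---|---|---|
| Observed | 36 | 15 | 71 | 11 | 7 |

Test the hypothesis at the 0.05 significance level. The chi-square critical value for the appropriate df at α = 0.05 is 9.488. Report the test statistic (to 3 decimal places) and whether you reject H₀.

0: (36 − 32)²/32 = 16/32 = 0.5000
1: (15 − 19)²/19 = 16/19 = 0.8421
2: (71 − 67)²/67 = 16/67 = 0.2388
3: (11 − 13)²/13 = 4/13 = 0.3077
4+: (7 − 9)²/9 = 4/9 = 0.4444
Sum = 2.333
df = 4. Since 2.333 < 9.488, we do not reject H₀.

2.333; do not reject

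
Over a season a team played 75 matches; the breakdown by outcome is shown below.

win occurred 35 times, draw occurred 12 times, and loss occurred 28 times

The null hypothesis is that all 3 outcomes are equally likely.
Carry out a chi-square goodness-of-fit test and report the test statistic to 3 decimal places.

11.120

Under H₀ each category has probability 1/3, so each expected count is 75/3 = 25.
cat         O        E   (O−E)²/E
win        35       25     4.0000
draw       12       25     6.7600
loss       28       25     0.3600
Sum = 11.120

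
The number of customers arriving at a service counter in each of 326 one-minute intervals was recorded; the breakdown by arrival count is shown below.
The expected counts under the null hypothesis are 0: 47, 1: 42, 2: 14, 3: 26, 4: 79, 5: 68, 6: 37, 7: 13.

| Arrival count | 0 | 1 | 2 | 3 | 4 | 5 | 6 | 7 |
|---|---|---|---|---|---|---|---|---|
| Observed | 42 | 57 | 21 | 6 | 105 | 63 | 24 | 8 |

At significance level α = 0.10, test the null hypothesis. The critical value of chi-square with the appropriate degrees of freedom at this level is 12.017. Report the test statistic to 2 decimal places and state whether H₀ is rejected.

0: (42 − 47)²/47 = 25/47 = 0.532
1: (57 − 42)²/42 = 225/42 = 5.357
2: (21 − 14)²/14 = 49/14 = 3.500
3: (6 − 26)²/26 = 400/26 = 15.385
4: (105 − 79)²/79 = 676/79 = 8.557
5: (63 − 68)²/68 = 25/68 = 0.368
6: (24 − 37)²/37 = 169/37 = 4.568
7: (8 − 13)²/13 = 25/13 = 1.923
Sum = 40.19
df = 7. Since 40.19 > 12.017, we reject H₀.

40.19; reject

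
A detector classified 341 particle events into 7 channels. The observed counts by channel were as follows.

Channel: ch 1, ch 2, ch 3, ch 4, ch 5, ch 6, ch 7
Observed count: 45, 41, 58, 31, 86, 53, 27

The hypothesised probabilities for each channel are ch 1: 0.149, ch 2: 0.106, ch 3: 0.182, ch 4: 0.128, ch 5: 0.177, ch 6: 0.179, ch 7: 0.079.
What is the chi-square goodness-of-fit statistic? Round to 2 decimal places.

Expected counts E_i = n·p_i: 341×0.149 = 50.809, 341×0.106 = 36.146, 341×0.182 = 62.062, 341×0.128 = 43.648, 341×0.177 = 60.357, 341×0.179 = 61.039, 341×0.079 = 26.939.
ch 1: (45 − 50.809)²/50.809 = 33.744481/50.809 = 0.664
ch 2: (41 − 36.146)²/36.146 = 23.561316/36.146 = 0.652
ch 3: (58 − 62.062)²/62.062 = 16.499844/62.062 = 0.266
ch 4: (31 − 43.648)²/43.648 = 159.971904/43.648 = 3.665
ch 5: (86 − 60.357)²/60.357 = 657.563449/60.357 = 10.895
ch 6: (53 − 61.039)²/61.039 = 64.625521/61.039 = 1.059
ch 7: (27 − 26.939)²/26.939 = 0.003721/26.939 = 0.000
Sum = 17.20

17.20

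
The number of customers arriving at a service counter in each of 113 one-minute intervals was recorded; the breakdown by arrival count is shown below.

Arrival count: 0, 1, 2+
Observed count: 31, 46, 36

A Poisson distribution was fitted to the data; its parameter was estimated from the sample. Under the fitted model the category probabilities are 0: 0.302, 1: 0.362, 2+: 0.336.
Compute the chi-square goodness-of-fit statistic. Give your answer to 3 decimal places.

1.023

Expected counts E_i = n·p_i: 113×0.302 = 34.126, 113×0.362 = 40.906, 113×0.336 = 37.968.
χ² = (31−34.126)²/34.126 + (46−40.906)²/40.906 + (36−37.968)²/37.968
   = 0.2863 + 0.6344 + 0.1020
Sum = 1.023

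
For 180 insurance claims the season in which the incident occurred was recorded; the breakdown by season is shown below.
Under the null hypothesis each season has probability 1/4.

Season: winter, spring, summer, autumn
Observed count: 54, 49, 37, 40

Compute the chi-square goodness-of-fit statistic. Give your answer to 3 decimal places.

4.133

Expected count for each of the 4 categories: 180/4 = 45.
cat         O        E   (O−E)²/E
winter     54       45     1.8000
spring     49       45     0.3556
summer     37       45     1.4222
autumn     40       45     0.5556
Sum = 4.133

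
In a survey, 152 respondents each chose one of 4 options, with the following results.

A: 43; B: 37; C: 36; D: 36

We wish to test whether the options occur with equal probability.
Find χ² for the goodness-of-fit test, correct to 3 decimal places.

0.895

Under H₀ each category has probability 1/4, so each expected count is 152/4 = 38.
A: (43 − 38)²/38 = 25/38 = 0.6579
B: (37 − 38)²/38 = 1/38 = 0.0263
C: (36 − 38)²/38 = 4/38 = 0.1053
D: (36 − 38)²/38 = 4/38 = 0.1053
Sum = 0.895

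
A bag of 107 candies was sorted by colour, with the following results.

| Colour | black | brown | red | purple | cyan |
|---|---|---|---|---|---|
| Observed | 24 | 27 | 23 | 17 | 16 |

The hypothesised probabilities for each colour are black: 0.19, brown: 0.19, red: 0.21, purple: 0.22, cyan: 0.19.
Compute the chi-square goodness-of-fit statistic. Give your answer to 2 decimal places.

Expected counts E_i = n·p_i: 107×0.19 = 20.33, 107×0.19 = 20.33, 107×0.21 = 22.47, 107×0.22 = 23.54, 107×0.19 = 20.33.
cat         O        E   (O−E)²/E
black      24    20.33      0.663
brown      27    20.33      2.188
red        23    22.47      0.013
purple     17    23.54      1.817
cyan       16    20.33      0.922
Sum = 5.60

5.60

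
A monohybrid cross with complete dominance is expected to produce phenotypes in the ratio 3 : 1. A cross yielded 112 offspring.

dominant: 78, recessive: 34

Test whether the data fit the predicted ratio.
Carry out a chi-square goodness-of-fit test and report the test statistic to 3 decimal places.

Ratio total = 4. Expected counts: 112×3/4 = 84, 112×1/4 = 28.
cat            O        E   (O−E)²/E
dominant      78       84     0.4286
recessive     34       28     1.2857
Sum = 1.714

1.714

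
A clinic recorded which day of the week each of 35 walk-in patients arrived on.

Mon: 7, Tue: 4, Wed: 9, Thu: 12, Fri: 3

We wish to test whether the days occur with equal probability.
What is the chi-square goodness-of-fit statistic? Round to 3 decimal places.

Expected count for each of the 5 categories: 35/5 = 7.
χ² = (7−7)²/7 + (4−7)²/7 + (9−7)²/7 + (12−7)²/7 + (3−7)²/7
   = 0.0000 + 1.2857 + 0.5714 + 3.5714 + 2.2857
Sum = 7.714

7.714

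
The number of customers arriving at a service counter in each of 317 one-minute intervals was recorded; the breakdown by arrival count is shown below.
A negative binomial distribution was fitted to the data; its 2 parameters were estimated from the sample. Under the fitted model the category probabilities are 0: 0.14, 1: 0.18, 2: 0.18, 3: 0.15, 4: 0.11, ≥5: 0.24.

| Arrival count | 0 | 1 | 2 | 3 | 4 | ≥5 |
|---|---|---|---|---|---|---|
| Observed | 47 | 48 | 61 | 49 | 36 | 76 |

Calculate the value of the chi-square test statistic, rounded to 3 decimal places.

Expected counts E_i = n·p_i: 317×0.14 = 44.38, 317×0.18 = 57.06, 317×0.18 = 57.06, 317×0.15 = 47.55, 317×0.11 = 34.87, 317×0.24 = 76.08.
cat         O        E   (O−E)²/E
0          47    44.38     0.1547
1          48    57.06     1.4385
2          61    57.06     0.2721
3          49    47.55     0.0442
4          36    34.87     0.0366
≥5         76    76.08     0.0001
Sum = 1.946

1.946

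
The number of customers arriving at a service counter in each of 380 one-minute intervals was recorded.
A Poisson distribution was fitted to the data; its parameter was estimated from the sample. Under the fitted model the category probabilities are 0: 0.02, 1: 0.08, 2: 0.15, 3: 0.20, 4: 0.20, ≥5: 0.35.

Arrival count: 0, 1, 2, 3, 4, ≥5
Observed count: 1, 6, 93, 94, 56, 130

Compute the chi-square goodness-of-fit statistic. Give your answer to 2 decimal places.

57.65

Expected counts E_i = n·p_i: 380×0.02 = 7.6, 380×0.08 = 30.4, 380×0.15 = 57, 380×0.20 = 76, 380×0.20 = 76, 380×0.35 = 133.
χ² = (1−7.6)²/7.6 + (6−30.4)²/30.4 + (93−57)²/57 + (94−76)²/76 + (56−76)²/76 + (130−133)²/133
   = 5.732 + 19.584 + 22.737 + 4.263 + 5.263 + 0.068
Sum = 57.65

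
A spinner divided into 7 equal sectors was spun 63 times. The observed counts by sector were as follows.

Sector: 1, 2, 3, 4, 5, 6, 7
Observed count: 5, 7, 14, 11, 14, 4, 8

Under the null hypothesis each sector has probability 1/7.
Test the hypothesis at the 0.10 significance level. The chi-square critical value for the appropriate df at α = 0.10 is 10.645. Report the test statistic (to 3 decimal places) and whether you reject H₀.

Expected count for each of the 7 categories: 63/7 = 9.
1: (5 − 9)²/9 = 16/9 = 1.7778
2: (7 − 9)²/9 = 4/9 = 0.4444
3: (14 − 9)²/9 = 25/9 = 2.7778
4: (11 − 9)²/9 = 4/9 = 0.4444
5: (14 − 9)²/9 = 25/9 = 2.7778
6: (4 − 9)²/9 = 25/9 = 2.7778
7: (8 − 9)²/9 = 1/9 = 0.1111
Sum = 11.111
df = 6. Since 11.111 > 10.645, we reject H₀.

11.111; reject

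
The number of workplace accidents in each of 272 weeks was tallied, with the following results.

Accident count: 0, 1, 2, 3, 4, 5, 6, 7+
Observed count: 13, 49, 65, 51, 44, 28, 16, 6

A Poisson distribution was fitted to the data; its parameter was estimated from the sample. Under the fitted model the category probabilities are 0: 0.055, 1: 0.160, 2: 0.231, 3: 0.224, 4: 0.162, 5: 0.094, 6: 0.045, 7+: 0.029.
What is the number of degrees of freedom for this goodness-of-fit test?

There are k = 8 categories and 1 parameter estimated from the data, so df = 8 − 1 − 1 = 6.

6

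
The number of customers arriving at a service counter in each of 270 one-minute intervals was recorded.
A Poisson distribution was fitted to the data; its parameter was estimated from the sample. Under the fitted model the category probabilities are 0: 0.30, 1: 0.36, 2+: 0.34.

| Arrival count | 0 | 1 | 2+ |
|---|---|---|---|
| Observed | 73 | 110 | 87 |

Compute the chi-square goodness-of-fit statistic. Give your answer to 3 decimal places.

2.727

Expected counts E_i = n·p_i: 270×0.30 = 81, 270×0.36 = 97.2, 270×0.34 = 91.8.
0: (73 − 81)²/81 = 64/81 = 0.7901
1: (110 − 97.2)²/97.2 = 163.84/97.2 = 1.6856
2+: (87 − 91.8)²/91.8 = 23.04/91.8 = 0.2510
Sum = 2.727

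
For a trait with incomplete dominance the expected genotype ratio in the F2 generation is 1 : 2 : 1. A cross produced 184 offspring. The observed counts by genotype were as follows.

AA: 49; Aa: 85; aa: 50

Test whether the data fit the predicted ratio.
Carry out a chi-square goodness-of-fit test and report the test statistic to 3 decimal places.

Ratio total = 4. Expected counts: 184×1/4 = 46, 184×2/4 = 92, 184×1/4 = 46.
AA: (49 − 46)²/46 = 9/46 = 0.1957
Aa: (85 − 92)²/92 = 49/92 = 0.5326
aa: (50 − 46)²/46 = 16/46 = 0.3478
Sum = 1.076

1.076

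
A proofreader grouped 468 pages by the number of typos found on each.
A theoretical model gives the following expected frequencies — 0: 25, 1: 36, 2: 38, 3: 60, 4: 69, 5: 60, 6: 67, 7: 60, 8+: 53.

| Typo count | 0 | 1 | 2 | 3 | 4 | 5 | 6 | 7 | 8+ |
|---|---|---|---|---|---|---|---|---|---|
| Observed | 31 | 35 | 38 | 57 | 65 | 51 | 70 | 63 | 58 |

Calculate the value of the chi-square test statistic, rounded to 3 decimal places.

0: (31 − 25)²/25 = 36/25 = 1.4400
1: (35 − 36)²/36 = 1/36 = 0.0278
2: (38 − 38)²/38 = 0/38 = 0.0000
3: (57 − 60)²/60 = 9/60 = 0.1500
4: (65 − 69)²/69 = 16/69 = 0.2319
5: (51 − 60)²/60 = 81/60 = 1.3500
6: (70 − 67)²/67 = 9/67 = 0.1343
7: (63 − 60)²/60 = 9/60 = 0.1500
8+: (58 − 53)²/53 = 25/53 = 0.4717
Sum = 3.956

3.956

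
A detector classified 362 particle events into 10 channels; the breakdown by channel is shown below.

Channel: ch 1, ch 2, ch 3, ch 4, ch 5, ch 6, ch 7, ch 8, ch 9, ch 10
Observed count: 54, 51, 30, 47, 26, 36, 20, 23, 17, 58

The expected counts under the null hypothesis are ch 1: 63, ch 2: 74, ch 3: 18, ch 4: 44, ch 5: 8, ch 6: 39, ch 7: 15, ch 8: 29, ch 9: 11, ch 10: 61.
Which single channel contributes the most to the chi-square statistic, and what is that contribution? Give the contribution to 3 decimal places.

χ² = (54−63)²/63 + (51−74)²/74 + (30−18)²/18 + (47−44)²/44 + (26−8)²/8 + (36−39)²/39 + (20−15)²/15 + (23−29)²/29 + (17−11)²/11 + (58−61)²/61
   = 1.2857 + 7.1486 + 8.0000 + 0.2045 + 40.5000 + 0.2308 + 1.6667 + 1.2414 + 3.2727 + 0.1475
The largest term is for ch 5: 40.500.

ch 5, 40.500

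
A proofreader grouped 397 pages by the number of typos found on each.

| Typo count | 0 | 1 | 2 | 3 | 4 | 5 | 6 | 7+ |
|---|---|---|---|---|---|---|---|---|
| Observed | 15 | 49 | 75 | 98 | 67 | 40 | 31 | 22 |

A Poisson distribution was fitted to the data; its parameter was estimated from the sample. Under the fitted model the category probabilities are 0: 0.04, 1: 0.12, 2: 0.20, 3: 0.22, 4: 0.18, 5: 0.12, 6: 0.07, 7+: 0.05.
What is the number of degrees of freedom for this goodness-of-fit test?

There are k = 8 categories and 1 parameter estimated from the data, so df = 8 − 1 − 1 = 6.

6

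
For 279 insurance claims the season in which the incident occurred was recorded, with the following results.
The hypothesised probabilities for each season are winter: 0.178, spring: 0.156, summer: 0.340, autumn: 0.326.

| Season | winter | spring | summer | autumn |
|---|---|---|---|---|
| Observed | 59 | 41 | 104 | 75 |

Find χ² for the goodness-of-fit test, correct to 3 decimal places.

5.581

Expected counts E_i = n·p_i: 279×0.178 = 49.662, 279×0.156 = 43.524, 279×0.340 = 94.86, 279×0.326 = 90.954.
χ² = (59−49.662)²/49.662 + (41−43.524)²/43.524 + (104−94.86)²/94.86 + (75−90.954)²/90.954
   = 1.7558 + 0.1464 + 0.8807 + 2.7984
Sum = 5.581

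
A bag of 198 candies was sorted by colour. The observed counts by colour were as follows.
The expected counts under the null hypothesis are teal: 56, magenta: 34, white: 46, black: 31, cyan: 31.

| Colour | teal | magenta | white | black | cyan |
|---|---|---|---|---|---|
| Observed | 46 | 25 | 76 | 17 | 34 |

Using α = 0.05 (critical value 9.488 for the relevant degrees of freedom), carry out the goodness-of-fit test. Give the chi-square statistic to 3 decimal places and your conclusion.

30.346; reject

cat          O        E   (O−E)²/E
teal        46       56     1.7857
magenta     25       34     2.3824
white       76       46    19.5652
black       17       31     6.3226
cyan        34       31     0.2903
Sum = 30.346
df = 4. Since 30.346 > 9.488, we reject H₀.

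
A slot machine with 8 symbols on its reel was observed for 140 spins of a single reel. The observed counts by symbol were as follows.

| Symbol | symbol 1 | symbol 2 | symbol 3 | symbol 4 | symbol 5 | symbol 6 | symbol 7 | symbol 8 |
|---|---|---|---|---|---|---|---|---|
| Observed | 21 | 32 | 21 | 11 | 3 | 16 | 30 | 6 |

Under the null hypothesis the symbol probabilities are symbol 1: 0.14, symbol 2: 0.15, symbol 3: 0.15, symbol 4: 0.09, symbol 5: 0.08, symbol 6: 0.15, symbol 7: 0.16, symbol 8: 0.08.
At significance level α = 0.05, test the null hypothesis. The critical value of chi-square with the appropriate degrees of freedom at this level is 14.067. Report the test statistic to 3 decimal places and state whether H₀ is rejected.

Expected counts E_i = n·p_i: 140×0.14 = 19.6, 140×0.15 = 21, 140×0.15 = 21, 140×0.09 = 12.6, 140×0.08 = 11.2, 140×0.15 = 21, 140×0.16 = 22.4, 140×0.08 = 11.2.
cat           O        E   (O−E)²/E
symbol 1     21     19.6     0.1000
symbol 2     32       21     5.7619
symbol 3     21       21     0.0000
symbol 4     11     12.6     0.2032
symbol 5      3     11.2     6.0036
symbol 6     16       21     1.1905
symbol 7     30     22.4     2.5786
symbol 8      6     11.2     2.4143
Sum = 18.252
df = 7. Since 18.252 > 14.067, we reject H₀.

18.252; reject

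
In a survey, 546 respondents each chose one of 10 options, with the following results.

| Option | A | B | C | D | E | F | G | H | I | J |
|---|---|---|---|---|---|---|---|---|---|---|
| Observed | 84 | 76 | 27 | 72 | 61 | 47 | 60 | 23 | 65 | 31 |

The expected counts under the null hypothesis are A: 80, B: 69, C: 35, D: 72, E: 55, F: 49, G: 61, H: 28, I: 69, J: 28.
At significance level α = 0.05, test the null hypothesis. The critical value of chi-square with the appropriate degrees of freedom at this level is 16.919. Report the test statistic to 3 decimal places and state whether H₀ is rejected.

4.937; do not reject

A: (84 − 80)²/80 = 16/80 = 0.2000
B: (76 − 69)²/69 = 49/69 = 0.7101
C: (27 − 35)²/35 = 64/35 = 1.8286
D: (72 − 72)²/72 = 0/72 = 0.0000
E: (61 − 55)²/55 = 36/55 = 0.6545
F: (47 − 49)²/49 = 4/49 = 0.0816
G: (60 − 61)²/61 = 1/61 = 0.0164
H: (23 − 28)²/28 = 25/28 = 0.8929
I: (65 − 69)²/69 = 16/69 = 0.2319
J: (31 − 28)²/28 = 9/28 = 0.3214
Sum = 4.937
df = 9. Since 4.937 < 16.919, we do not reject H₀.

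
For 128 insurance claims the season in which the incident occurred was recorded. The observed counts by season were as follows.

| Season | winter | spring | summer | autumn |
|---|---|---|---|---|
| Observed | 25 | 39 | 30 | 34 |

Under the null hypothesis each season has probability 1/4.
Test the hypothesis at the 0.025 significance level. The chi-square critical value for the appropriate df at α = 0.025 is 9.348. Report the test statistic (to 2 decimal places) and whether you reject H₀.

Under H₀ each category has probability 1/4, so each expected count is 128/4 = 32.
cat         O        E   (O−E)²/E
winter     25       32      1.531
spring     39       32      1.531
summer     30       32      0.125
autumn     34       32      0.125
Sum = 3.31
df = 3. Since 3.31 < 9.348, we do not reject H₀.

3.31; do not reject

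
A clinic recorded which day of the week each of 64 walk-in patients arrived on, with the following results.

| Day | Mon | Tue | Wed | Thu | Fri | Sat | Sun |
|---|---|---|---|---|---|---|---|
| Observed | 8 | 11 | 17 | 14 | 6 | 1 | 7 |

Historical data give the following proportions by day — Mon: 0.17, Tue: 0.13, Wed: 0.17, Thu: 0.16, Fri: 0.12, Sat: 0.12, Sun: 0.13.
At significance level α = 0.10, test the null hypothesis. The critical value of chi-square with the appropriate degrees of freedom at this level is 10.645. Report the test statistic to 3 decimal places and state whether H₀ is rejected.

Expected counts E_i = n·p_i: 64×0.17 = 10.88, 64×0.13 = 8.32, 64×0.17 = 10.88, 64×0.16 = 10.24, 64×0.12 = 7.68, 64×0.12 = 7.68, 64×0.13 = 8.32.
Mon: (8 − 10.88)²/10.88 = 8.2944/10.88 = 0.7624
Tue: (11 − 8.32)²/8.32 = 7.1824/8.32 = 0.8633
Wed: (17 − 10.88)²/10.88 = 37.4544/10.88 = 3.4425
Thu: (14 − 10.24)²/10.24 = 14.1376/10.24 = 1.3806
Fri: (6 − 7.68)²/7.68 = 2.8224/7.68 = 0.3675
Sat: (1 − 7.68)²/7.68 = 44.6224/7.68 = 5.8102
Sun: (7 − 8.32)²/8.32 = 1.7424/8.32 = 0.2094
Sum = 12.836
df = 6. Since 12.836 > 10.645, we reject H₀.

12.836; reject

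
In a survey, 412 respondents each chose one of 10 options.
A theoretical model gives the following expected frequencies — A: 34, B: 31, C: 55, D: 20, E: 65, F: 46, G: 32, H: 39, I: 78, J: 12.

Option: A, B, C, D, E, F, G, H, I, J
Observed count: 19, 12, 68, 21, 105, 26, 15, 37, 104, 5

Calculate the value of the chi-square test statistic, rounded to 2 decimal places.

76.58

cat         O        E   (O−E)²/E
A          19       34      6.618
B          12       31     11.645
C          68       55      3.073
D          21       20      0.050
E         105       65     24.615
F          26       46      8.696
G          15       32      9.031
H          37       39      0.103
I         104       78      8.667
J           5       12      4.083
Sum = 76.58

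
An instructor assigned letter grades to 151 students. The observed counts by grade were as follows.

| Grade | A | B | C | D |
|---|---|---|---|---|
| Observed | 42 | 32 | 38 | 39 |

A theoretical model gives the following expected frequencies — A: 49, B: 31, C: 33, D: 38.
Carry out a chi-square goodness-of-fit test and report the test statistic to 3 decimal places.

1.816

A: (42 − 49)²/49 = 49/49 = 1.0000
B: (32 − 31)²/31 = 1/31 = 0.0323
C: (38 − 33)²/33 = 25/33 = 0.7576
D: (39 − 38)²/38 = 1/38 = 0.0263
Sum = 1.816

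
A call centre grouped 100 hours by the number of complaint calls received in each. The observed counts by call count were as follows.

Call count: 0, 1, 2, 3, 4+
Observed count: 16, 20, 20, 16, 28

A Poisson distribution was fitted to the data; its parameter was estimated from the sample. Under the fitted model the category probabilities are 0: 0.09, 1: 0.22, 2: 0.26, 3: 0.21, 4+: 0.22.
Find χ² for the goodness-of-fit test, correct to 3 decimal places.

Expected counts E_i = n·p_i: 100×0.09 = 9, 100×0.22 = 22, 100×0.26 = 26, 100×0.21 = 21, 100×0.22 = 22.
χ² = (16−9)²/9 + (20−22)²/22 + (20−26)²/26 + (16−21)²/21 + (28−22)²/22
   = 5.4444 + 0.1818 + 1.3846 + 1.1905 + 1.6364
Sum = 9.838

9.838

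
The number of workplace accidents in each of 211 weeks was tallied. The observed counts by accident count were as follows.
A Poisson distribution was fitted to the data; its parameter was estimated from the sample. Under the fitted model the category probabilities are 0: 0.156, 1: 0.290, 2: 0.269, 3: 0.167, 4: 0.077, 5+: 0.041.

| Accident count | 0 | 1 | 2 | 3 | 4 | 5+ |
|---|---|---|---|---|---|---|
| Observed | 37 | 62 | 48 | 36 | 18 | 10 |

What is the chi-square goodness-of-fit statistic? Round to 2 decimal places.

Expected counts E_i = n·p_i: 211×0.156 = 32.916, 211×0.290 = 61.19, 211×0.269 = 56.759, 211×0.167 = 35.237, 211×0.077 = 16.247, 211×0.041 = 8.651.
cat         O        E   (O−E)²/E
0          37   32.916      0.507
1          62    61.19      0.011
2          48   56.759      1.352
3          36   35.237      0.017
4          18   16.247      0.189
5+         10    8.651      0.210
Sum = 2.29

2.29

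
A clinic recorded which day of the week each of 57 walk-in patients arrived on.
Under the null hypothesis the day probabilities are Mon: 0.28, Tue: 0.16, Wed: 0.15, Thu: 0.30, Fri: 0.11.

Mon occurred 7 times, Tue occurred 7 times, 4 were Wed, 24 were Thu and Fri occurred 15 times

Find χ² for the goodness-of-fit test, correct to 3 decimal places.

Expected counts E_i = n·p_i: 57×0.28 = 15.96, 57×0.16 = 9.12, 57×0.15 = 8.55, 57×0.30 = 17.1, 57×0.11 = 6.27.
Mon: (7 − 15.96)²/15.96 = 80.2816/15.96 = 5.0302
Tue: (7 − 9.12)²/9.12 = 4.4944/9.12 = 0.4928
Wed: (4 − 8.55)²/8.55 = 20.7025/8.55 = 2.4213
Thu: (24 − 17.1)²/17.1 = 47.61/17.1 = 2.7842
Fri: (15 − 6.27)²/6.27 = 76.2129/6.27 = 12.1552
Sum = 22.884

22.884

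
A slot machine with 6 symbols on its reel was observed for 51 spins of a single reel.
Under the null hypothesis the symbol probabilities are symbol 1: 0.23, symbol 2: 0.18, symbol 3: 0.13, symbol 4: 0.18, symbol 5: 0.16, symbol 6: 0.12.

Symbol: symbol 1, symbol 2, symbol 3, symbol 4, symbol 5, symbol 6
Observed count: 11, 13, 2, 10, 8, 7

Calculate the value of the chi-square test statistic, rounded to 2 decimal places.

5.07

Expected counts E_i = n·p_i: 51×0.23 = 11.73, 51×0.18 = 9.18, 51×0.13 = 6.63, 51×0.18 = 9.18, 51×0.16 = 8.16, 51×0.12 = 6.12.
symbol 1: (11 − 11.73)²/11.73 = 0.5329/11.73 = 0.045
symbol 2: (13 − 9.18)²/9.18 = 14.5924/9.18 = 1.590
symbol 3: (2 − 6.63)²/6.63 = 21.4369/6.63 = 3.233
symbol 4: (10 − 9.18)²/9.18 = 0.6724/9.18 = 0.073
symbol 5: (8 − 8.16)²/8.16 = 0.0256/8.16 = 0.003
symbol 6: (7 − 6.12)²/6.12 = 0.7744/6.12 = 0.127
Sum = 5.07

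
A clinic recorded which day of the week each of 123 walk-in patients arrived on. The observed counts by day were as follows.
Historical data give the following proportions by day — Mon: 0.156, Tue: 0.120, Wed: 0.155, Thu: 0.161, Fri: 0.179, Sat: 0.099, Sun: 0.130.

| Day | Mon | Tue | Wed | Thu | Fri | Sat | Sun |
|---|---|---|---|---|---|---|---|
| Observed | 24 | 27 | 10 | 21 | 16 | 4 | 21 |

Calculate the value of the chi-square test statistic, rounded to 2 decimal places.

Expected counts E_i = n·p_i: 123×0.156 = 19.188, 123×0.120 = 14.76, 123×0.155 = 19.065, 123×0.161 = 19.803, 123×0.179 = 22.017, 123×0.099 = 12.177, 123×0.130 = 15.99.
χ² = (24−19.188)²/19.188 + (27−14.76)²/14.76 + (10−19.065)²/19.065 + (21−19.803)²/19.803 + (16−22.017)²/22.017 + (4−12.177)²/12.177 + (21−15.99)²/15.99
   = 1.207 + 10.150 + 4.310 + 0.072 + 1.644 + 5.491 + 1.570
Sum = 24.44

24.44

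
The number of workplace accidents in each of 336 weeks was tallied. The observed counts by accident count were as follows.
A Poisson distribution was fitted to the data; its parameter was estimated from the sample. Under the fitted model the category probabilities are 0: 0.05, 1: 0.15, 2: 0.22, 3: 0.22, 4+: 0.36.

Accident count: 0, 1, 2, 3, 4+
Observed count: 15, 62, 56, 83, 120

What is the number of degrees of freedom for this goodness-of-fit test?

There are k = 5 categories and 1 parameter estimated from the data, so df = 5 − 1 − 1 = 3.

3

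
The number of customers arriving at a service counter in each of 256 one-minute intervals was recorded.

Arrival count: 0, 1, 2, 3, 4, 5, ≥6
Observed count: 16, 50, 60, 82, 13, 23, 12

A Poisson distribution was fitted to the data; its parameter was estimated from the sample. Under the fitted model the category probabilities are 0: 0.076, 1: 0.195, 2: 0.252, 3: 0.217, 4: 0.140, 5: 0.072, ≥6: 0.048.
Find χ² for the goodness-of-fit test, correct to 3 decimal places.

Expected counts E_i = n·p_i: 256×0.076 = 19.456, 256×0.195 = 49.92, 256×0.252 = 64.512, 256×0.217 = 55.552, 256×0.140 = 35.84, 256×0.072 = 18.432, 256×0.048 = 12.288.
χ² = (16−19.456)²/19.456 + (50−49.92)²/49.92 + (60−64.512)²/64.512 + (82−55.552)²/55.552 + (13−35.84)²/35.84 + (23−18.432)²/18.432 + (12−12.288)²/12.288
   = 0.6139 + 0.0001 + 0.3156 + 12.5917 + 14.5554 + 1.1321 + 0.0068
Sum = 29.216

29.216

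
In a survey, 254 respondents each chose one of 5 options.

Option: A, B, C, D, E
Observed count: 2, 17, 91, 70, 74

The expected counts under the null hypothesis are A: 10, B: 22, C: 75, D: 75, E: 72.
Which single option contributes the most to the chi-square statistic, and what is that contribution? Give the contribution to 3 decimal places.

cat         O        E   (O−E)²/E
A           2       10     6.4000
B          17       22     1.1364
C          91       75     3.4133
D          70       75     0.3333
E          74       72     0.0556
The largest term is for A: 6.400.

A, 6.400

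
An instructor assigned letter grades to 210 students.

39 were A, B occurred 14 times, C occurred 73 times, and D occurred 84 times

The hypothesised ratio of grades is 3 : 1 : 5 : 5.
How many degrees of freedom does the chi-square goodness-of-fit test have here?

3

There are k = 4 categories and no parameters were estimated from the data, so df = 4 − 1 = 3.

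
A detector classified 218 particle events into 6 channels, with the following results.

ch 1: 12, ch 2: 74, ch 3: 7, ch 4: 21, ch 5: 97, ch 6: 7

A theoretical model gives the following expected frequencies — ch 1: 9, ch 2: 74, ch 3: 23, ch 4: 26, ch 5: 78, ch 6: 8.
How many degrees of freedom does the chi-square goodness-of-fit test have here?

There are k = 6 categories and no parameters were estimated from the data, so df = 6 − 1 = 5.

5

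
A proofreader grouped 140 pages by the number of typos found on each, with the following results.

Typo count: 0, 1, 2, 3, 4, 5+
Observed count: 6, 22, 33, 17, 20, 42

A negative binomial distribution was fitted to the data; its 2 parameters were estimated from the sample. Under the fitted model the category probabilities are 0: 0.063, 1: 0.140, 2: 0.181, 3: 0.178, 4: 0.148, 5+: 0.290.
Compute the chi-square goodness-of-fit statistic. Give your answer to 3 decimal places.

6.101

Expected counts E_i = n·p_i: 140×0.063 = 8.82, 140×0.140 = 19.6, 140×0.181 = 25.34, 140×0.178 = 24.92, 140×0.148 = 20.72, 140×0.290 = 40.6.
χ² = (6−8.82)²/8.82 + (22−19.6)²/19.6 + (33−25.34)²/25.34 + (17−24.92)²/24.92 + (20−20.72)²/20.72 + (42−40.6)²/40.6
   = 0.9016 + 0.2939 + 2.3155 + 2.5171 + 0.0250 + 0.0483
Sum = 6.101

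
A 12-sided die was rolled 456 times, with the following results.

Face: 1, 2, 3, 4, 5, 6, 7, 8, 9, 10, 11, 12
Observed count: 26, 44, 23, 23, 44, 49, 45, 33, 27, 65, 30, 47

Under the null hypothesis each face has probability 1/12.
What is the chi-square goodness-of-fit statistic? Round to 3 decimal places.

Expected count for each of the 12 categories: 456/12 = 38.
cat         O        E   (O−E)²/E
1          26       38     3.7895
2          44       38     0.9474
3          23       38     5.9211
4          23       38     5.9211
5          44       38     0.9474
6          49       38     3.1842
7          45       38     1.2895
8          33       38     0.6579
9          27       38     3.1842
10         65       38    19.1842
11         30       38     1.6842
12         47       38     2.1316
Sum = 48.842

48.842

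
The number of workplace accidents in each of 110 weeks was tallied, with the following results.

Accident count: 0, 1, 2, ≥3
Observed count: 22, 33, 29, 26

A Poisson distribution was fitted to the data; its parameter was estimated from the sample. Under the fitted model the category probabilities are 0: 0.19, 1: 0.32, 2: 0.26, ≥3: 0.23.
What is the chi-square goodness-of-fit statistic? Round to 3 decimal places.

Expected counts E_i = n·p_i: 110×0.19 = 20.9, 110×0.32 = 35.2, 110×0.26 = 28.6, 110×0.23 = 25.3.
χ² = (22−20.9)²/20.9 + (33−35.2)²/35.2 + (29−28.6)²/28.6 + (26−25.3)²/25.3
   = 0.0579 + 0.1375 + 0.0056 + 0.0194
Sum = 0.220

0.220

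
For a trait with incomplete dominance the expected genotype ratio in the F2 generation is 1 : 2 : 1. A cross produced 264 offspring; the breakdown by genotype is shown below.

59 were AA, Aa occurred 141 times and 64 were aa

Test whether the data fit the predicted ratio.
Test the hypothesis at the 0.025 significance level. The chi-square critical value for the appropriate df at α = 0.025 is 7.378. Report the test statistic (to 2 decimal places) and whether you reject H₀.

Ratio total = 4. Expected counts: 264×1/4 = 66, 264×2/4 = 132, 264×1/4 = 66.
cat         O        E   (O−E)²/E
AA         59       66      0.742
Aa        141      132      0.614
aa         64       66      0.061
Sum = 1.42
df = 2. Since 1.42 < 7.378, we do not reject H₀.

1.42; do not reject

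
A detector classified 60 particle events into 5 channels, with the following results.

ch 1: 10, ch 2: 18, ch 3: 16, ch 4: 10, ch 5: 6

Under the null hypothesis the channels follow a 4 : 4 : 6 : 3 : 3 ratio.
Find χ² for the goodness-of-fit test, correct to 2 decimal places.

Ratio total = 20. Expected counts: 60×4/20 = 12, 60×4/20 = 12, 60×6/20 = 18, 60×3/20 = 9, 60×3/20 = 9.
χ² = (10−12)²/12 + (18−12)²/12 + (16−18)²/18 + (10−9)²/9 + (6−9)²/9
   = 0.333 + 3.000 + 0.222 + 0.111 + 1.000
Sum = 4.67

4.67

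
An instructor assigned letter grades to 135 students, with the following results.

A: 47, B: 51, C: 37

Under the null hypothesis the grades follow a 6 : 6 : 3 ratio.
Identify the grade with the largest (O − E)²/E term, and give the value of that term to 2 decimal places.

C, 3.70

Ratio total = 15. Expected counts: 135×6/15 = 54, 135×6/15 = 54, 135×3/15 = 27.
cat         O        E   (O−E)²/E
A          47       54      0.907
B          51       54      0.167
C          37       27      3.704
The largest term is for C: 3.70.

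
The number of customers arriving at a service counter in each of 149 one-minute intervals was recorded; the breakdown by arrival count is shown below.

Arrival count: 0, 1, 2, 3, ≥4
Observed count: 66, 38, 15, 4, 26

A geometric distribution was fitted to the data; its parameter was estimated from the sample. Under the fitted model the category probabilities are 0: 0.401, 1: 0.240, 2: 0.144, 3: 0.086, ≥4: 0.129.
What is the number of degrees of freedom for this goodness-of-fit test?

There are k = 5 categories and 1 parameter estimated from the data, so df = 5 − 1 − 1 = 3.

3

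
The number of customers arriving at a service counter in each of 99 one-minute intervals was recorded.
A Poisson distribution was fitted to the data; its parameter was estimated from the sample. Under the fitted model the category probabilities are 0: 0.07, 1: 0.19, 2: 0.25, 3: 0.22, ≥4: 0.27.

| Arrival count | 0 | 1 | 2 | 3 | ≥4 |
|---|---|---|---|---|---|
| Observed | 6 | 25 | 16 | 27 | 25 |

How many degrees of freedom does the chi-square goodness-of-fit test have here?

3

There are k = 5 categories and 1 parameter estimated from the data, so df = 5 − 1 − 1 = 3.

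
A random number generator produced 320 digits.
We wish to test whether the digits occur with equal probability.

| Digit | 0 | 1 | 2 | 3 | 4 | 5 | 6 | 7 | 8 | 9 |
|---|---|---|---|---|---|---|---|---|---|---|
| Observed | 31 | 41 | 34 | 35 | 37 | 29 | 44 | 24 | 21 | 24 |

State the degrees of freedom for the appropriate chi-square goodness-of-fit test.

9

There are k = 10 categories and no parameters were estimated from the data, so df = 10 − 1 = 9.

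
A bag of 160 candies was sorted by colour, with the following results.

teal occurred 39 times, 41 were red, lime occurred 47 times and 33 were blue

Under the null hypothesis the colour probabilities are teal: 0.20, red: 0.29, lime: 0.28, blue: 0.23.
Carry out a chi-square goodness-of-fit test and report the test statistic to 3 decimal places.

2.660

Expected counts E_i = n·p_i: 160×0.20 = 32, 160×0.29 = 46.4, 160×0.28 = 44.8, 160×0.23 = 36.8.
teal: (39 − 32)²/32 = 49/32 = 1.5313
red: (41 − 46.4)²/46.4 = 29.16/46.4 = 0.6284
lime: (47 − 44.8)²/44.8 = 4.84/44.8 = 0.1080
blue: (33 − 36.8)²/36.8 = 14.44/36.8 = 0.3924
Sum = 2.660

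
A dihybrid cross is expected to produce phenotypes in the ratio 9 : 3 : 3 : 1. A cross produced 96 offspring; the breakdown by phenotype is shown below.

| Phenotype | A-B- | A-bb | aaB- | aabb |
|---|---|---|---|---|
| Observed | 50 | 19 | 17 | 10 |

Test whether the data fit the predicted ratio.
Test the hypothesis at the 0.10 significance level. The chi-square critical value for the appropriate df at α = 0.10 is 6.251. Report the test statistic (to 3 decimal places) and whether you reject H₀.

3.074; do not reject

Ratio total = 16. Expected counts: 96×9/16 = 54, 96×3/16 = 18, 96×3/16 = 18, 96×1/16 = 6.
cat         O        E   (O−E)²/E
A-B-       50       54     0.2963
A-bb       19       18     0.0556
aaB-       17       18     0.0556
aabb       10        6     2.6667
Sum = 3.074
df = 3. Since 3.074 < 6.251, we do not reject H₀.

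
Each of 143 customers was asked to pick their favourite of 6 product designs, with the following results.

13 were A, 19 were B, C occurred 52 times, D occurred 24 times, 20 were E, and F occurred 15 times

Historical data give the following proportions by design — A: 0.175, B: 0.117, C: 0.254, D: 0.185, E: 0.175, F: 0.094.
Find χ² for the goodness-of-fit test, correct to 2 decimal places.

Expected counts E_i = n·p_i: 143×0.175 = 25.025, 143×0.117 = 16.731, 143×0.254 = 36.322, 143×0.185 = 26.455, 143×0.175 = 25.025, 143×0.094 = 13.442.
χ² = (13−25.025)²/25.025 + (19−16.731)²/16.731 + (52−36.322)²/36.322 + (24−26.455)²/26.455 + (20−25.025)²/25.025 + (15−13.442)²/13.442
   = 5.778 + 0.308 + 6.767 + 0.228 + 1.009 + 0.181
Sum = 14.27

14.27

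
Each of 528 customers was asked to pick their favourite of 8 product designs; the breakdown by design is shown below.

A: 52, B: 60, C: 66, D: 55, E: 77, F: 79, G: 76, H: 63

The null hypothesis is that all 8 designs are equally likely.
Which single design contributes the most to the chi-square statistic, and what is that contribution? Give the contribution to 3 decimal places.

A, 2.970

Expected count for each of the 8 categories: 528/8 = 66.
χ² = (52−66)²/66 + (60−66)²/66 + (66−66)²/66 + (55−66)²/66 + (77−66)²/66 + (79−66)²/66 + (76−66)²/66 + (63−66)²/66
   = 2.9697 + 0.5455 + 0.0000 + 1.8333 + 1.8333 + 2.5606 + 1.5152 + 0.1364
The largest term is for A: 2.970.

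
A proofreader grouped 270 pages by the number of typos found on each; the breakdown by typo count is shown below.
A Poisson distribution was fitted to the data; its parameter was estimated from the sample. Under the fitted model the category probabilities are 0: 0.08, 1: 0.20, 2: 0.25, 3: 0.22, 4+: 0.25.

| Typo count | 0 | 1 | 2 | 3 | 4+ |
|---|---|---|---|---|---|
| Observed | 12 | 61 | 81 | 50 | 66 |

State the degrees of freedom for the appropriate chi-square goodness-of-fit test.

There are k = 5 categories and 1 parameter estimated from the data, so df = 5 − 1 − 1 = 3.

3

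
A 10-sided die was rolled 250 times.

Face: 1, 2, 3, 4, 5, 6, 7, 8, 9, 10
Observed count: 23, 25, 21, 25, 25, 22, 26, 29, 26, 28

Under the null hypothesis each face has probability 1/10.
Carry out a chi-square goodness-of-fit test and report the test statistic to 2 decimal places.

2.24

Expected count for each of the 10 categories: 250/10 = 25.
1: (23 − 25)²/25 = 4/25 = 0.160
2: (25 − 25)²/25 = 0/25 = 0.000
3: (21 − 25)²/25 = 16/25 = 0.640
4: (25 − 25)²/25 = 0/25 = 0.000
5: (25 − 25)²/25 = 0/25 = 0.000
6: (22 − 25)²/25 = 9/25 = 0.360
7: (26 − 25)²/25 = 1/25 = 0.040
8: (29 − 25)²/25 = 16/25 = 0.640
9: (26 − 25)²/25 = 1/25 = 0.040
10: (28 − 25)²/25 = 9/25 = 0.360
Sum = 2.24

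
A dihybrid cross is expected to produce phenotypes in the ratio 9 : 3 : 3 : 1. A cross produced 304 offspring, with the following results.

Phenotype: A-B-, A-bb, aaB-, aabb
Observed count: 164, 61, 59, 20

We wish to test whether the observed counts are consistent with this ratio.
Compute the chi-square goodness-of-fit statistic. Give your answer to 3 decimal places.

Ratio total = 16. Expected counts: 304×9/16 = 171, 304×3/16 = 57, 304×3/16 = 57, 304×1/16 = 19.
cat         O        E   (O−E)²/E
A-B-      164      171     0.2865
A-bb       61       57     0.2807
aaB-       59       57     0.0702
aabb       20       19     0.0526
Sum = 0.690

0.690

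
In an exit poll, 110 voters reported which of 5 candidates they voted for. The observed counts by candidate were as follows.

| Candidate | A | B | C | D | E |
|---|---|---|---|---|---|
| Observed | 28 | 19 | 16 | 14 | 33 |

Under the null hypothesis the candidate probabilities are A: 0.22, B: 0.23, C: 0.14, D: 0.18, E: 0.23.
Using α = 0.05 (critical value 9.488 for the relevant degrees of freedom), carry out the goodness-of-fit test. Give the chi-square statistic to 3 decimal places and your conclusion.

6.231; do not reject

Expected counts E_i = n·p_i: 110×0.22 = 24.2, 110×0.23 = 25.3, 110×0.14 = 15.4, 110×0.18 = 19.8, 110×0.23 = 25.3.
cat         O        E   (O−E)²/E
A          28     24.2     0.5967
B          19     25.3     1.5688
C          16     15.4     0.0234
D          14     19.8     1.6990
E          33     25.3     2.3435
Sum = 6.231
df = 4. Since 6.231 < 9.488, we do not reject H₀.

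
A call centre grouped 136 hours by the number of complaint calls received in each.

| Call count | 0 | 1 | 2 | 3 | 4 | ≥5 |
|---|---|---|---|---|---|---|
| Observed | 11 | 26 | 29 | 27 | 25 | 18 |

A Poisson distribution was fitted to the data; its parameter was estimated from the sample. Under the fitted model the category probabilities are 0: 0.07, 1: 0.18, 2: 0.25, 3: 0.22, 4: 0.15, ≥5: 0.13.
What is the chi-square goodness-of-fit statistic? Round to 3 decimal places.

2.388

Expected counts E_i = n·p_i: 136×0.07 = 9.52, 136×0.18 = 24.48, 136×0.25 = 34, 136×0.22 = 29.92, 136×0.15 = 20.4, 136×0.13 = 17.68.
cat         O        E   (O−E)²/E
0          11     9.52     0.2301
1          26    24.48     0.0944
2          29       34     0.7353
3          27    29.92     0.2850
4          25     20.4     1.0373
≥5         18    17.68     0.0058
Sum = 2.388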